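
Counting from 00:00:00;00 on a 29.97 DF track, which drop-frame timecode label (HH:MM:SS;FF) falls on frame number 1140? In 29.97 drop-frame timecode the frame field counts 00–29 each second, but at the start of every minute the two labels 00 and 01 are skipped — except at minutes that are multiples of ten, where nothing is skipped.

Each 10-minute DF block holds 10 × 60 × 30 − 9 × 2 = 17982 frames. 1140 ÷ 17982 → 0 full blocks, remainder 1140.
Within the partial block the first minute is 1800 frames and each further minute 1798, so 0 further minute boundaries passed. Total skipped labels = 18 × 0 + 2 × 0 = 0.
Non-drop label index = 1140 + 0 = 1140; at 30 labels/s that is 00:00:38:00, i.e. DF 00:00:38;00.

00:00:38;00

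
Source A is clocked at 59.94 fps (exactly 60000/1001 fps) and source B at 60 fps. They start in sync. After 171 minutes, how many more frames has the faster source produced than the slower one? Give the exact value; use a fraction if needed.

171 min = 10260 s.
A emits 60000/1001 × 10260 = 615600000/1001 frames; B emits 60 × 10260 = 615600.
Difference = 615600/1001 frames (≈ 614.9850); B is ahead of A.

615600/1001 frames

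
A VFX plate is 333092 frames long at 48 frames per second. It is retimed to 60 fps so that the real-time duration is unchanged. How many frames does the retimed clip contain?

Target frames = source frames × (target rate / source rate) = 333092 × (60)/(48) = 333092 × 5/4 = 416365.

416365 frames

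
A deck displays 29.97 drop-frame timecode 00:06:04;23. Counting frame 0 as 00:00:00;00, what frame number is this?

10931

As if non-drop at 30 labels/s: (0 × 3600 + 6 × 60 + 4) × 30 + 23 = 10943.
Minute boundaries passed: 6; those not divisible by 10: 6 − 0 = 6; dropped labels = 2 × 6 = 12.
Actual frame index = 10943 − 12 = 10931.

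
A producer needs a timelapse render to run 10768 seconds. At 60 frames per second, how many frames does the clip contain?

646080 frames

Frames = 10768 × 60 = 646080.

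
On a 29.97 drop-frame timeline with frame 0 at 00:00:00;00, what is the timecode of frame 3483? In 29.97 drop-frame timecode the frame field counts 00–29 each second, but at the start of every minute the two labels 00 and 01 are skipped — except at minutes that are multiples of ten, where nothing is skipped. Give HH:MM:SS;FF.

00:01:56;05

Ten DF minutes hold 17982 frames, so frame 3483 lies in block 0 (frames 0–17981) with 3483 frames into that block.
The block's first minute is 1800 frames and the rest 1798 each; 3483 frames reaches minute 1, so 0 × 18 + 1 × 2 = 2 labels have been skipped so far.
Adding those back, label number 3483 + 2 = 3485 at 30 labels/s is 116 s + 5 f = 0 h 1 min 56 s frame 5, i.e. 00:01:56;05.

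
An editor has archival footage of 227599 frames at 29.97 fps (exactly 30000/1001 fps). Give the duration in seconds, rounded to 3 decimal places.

Running time = 227599 × 1001/30000 = 227826599/30000 s ≈ 7594.220 s.

7594.220 seconds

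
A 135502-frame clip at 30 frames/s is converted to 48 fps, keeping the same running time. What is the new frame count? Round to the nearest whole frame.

Frames at target rate = 135502 × (48) / (30) = 1084016/5 ≈ 216803.200.
Nearest whole frame: 216803.

216803 frames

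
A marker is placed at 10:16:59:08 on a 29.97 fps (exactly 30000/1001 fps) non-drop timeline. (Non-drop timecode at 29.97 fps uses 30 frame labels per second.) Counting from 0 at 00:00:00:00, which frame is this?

Total seconds to the label: (10 × 3600 + 16 × 60 + 59) = 37019.
Frame index = 37019 × 30 + 8 = 1110578.

frame 1110578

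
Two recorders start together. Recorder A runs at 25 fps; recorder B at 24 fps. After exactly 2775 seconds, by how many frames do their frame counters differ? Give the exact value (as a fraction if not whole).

2775 frames

A emits 25 × 2775 = 69375 frames; B emits 24 × 2775 = 66600.
Difference = 2775 frames; B is behind A.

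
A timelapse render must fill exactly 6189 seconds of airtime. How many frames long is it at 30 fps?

Frames = 6189 × 30 = 185670.

185670 frames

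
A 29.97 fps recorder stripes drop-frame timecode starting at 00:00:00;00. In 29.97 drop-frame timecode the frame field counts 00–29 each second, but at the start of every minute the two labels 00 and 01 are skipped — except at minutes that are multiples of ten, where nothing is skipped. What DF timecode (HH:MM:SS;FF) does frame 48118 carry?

Each 10-minute DF block holds 10 × 60 × 30 − 9 × 2 = 17982 frames. 48118 ÷ 17982 → 2 full blocks, remainder 12154.
Within the partial block the first minute is 1800 frames and each further minute 1798, so 6 further minute boundaries passed. Total skipped labels = 18 × 2 + 2 × 6 = 48.
Non-drop label index = 48118 + 48 = 48166; at 30 labels/s that is 00:26:45:16, i.e. DF 00:26:45;16.

00:26:45;16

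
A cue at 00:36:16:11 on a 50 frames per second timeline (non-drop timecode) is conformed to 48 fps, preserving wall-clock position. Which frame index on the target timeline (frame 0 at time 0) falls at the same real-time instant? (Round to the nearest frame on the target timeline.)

Source frame index: (0×3600 + 36×60 + 16) × 50 + 11 = 108811.
Real time: 108811 / (50) = 108811/50 s.
Target frame: (108811/50) × (48) = 2611464/25 ≈ 104458.560 → 104459.

frame 104459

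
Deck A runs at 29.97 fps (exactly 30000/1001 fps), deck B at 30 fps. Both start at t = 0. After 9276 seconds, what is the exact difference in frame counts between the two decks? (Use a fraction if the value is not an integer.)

A emits 30000/1001 × 9276 = 278280000/1001 frames; B emits 30 × 9276 = 278280.
Difference = 278280/1001 frames (≈ 278.0020); B is ahead of A.

278280/1001 frames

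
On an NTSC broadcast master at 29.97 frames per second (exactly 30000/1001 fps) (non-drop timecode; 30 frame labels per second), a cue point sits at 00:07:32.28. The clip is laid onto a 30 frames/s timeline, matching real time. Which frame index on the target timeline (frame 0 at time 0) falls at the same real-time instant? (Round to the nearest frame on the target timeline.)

Source frame index: (0×3600 + 7×60 + 32) × 30 + 28 = 13588.
Real time: 13588 / (30000/1001) = 3400397/7500 s.
Target frame: (3400397/7500) × (30) = 3400397/250 ≈ 13601.588 → 13602.

frame 13602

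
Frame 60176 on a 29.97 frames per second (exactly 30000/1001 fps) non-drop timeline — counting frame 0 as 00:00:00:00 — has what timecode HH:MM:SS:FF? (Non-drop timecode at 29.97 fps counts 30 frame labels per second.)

60176 ÷ 30 = 2005 full seconds, remainder 26 frames.
2005 s = 0 h 33 min 25 s.
Timecode: 00:33:25:26.

00:33:25:26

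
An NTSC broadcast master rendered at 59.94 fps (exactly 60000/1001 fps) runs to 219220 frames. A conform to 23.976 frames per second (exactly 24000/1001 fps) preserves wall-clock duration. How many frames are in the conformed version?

87688 frames

Target frames = source frames × (target rate / source rate) = 219220 × (24000/1001)/(60000/1001) = 219220 × 2/5 = 87688.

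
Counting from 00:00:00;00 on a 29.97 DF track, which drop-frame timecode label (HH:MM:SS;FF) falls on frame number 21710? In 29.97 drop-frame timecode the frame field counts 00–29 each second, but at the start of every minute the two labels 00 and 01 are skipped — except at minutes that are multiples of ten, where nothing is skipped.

Ten DF minutes hold 17982 frames, so frame 21710 lies in block 1 (frames 17982–35963) with 3728 frames into that block.
The block's first minute is 1800 frames and the rest 1798 each; 3728 frames reaches minute 2, so 1 × 18 + 2 × 2 = 22 labels have been skipped so far.
Adding those back, label number 21710 + 22 = 21732 at 30 labels/s is 724 s + 12 f = 0 h 12 min 4 s frame 12, i.e. 00:12:04;12.

00:12:04;12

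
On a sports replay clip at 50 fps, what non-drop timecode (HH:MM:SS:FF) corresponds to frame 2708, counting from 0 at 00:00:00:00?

00:00:54:08

2708 ÷ 50 = 54 full seconds, remainder 8 frames.
54 s = 0 h 0 min 54 s.
Timecode: 00:00:54:08.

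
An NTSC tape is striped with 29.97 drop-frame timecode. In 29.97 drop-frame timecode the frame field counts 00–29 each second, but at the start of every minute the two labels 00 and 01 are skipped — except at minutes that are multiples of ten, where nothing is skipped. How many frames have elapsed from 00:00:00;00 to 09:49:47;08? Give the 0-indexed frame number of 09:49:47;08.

Complete 10-minute blocks: 58, each 17982 frames → 1042956.
Remaining 9 whole minutes in the current block: 1800 + 8 × 1798 = 16184 frames.
Within the current minute: 47 × 30 + 8 − 2 = 1416 (labels ;00/;01 skipped at this minute). Total = 1042956 + 16184 + 1416 = 1060556.

1060556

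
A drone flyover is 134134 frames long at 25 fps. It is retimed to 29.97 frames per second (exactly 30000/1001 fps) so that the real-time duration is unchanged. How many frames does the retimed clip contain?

Target frames = source frames × (target rate / source rate) = 134134 × (30000/1001)/(25) = 134134 × 1200/1001 = 160800.

160800 frames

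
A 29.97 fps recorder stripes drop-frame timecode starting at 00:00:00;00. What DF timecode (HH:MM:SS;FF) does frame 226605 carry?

Ten DF minutes hold 17982 frames, so frame 226605 lies in block 12 (frames 215784–233765) with 10821 frames into that block.
The block's first minute is 1800 frames and the rest 1798 each; 10821 frames reaches minute 6, so 12 × 18 + 6 × 2 = 228 labels have been skipped so far.
Adding those back, label number 226605 + 228 = 226833 at 30 labels/s is 7561 s + 3 f = 2 h 6 min 1 s frame 3, i.e. 02:06:01;03.

02:06:01;03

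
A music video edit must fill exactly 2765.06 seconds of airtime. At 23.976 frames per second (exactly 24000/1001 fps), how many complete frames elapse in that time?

66295 frames

Frames = 2765.06 × 24000/1001 = 66361440/1001 ≈ 66295.1449.
Complete frames: 66295.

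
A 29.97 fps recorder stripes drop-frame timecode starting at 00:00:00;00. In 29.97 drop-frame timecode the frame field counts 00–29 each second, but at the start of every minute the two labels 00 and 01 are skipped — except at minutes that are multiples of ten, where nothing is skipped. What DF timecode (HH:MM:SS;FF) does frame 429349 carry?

Ten DF minutes hold 17982 frames, so frame 429349 lies in block 23 (frames 413586–431567) with 15763 frames into that block.
The block's first minute is 1800 frames and the rest 1798 each; 15763 frames reaches minute 8, so 23 × 18 + 8 × 2 = 430 labels have been skipped so far.
Adding those back, label number 429349 + 430 = 429779 at 30 labels/s is 14325 s + 29 f = 3 h 58 min 45 s frame 29, i.e. 03:58:45;29.

03:58:45;29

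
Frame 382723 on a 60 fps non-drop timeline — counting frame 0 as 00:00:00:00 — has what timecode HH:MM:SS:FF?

382723 ÷ 60 = 6378 full seconds, remainder 43 frames.
6378 s = 1 h 46 min 18 s.
Timecode: 01:46:18:43.

01:46:18:43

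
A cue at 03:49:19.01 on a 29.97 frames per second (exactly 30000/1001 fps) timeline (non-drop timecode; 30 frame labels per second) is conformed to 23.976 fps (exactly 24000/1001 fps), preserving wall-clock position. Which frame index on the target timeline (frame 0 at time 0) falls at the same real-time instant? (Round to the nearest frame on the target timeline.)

Source frame index: (3×3600 + 49×60 + 19) × 30 + 1 = 412771.
Real time: 412771 / (30000/1001) = 413183771/30000 s.
Target frame: (413183771/30000) × (24000/1001) = 1651084/5 ≈ 330216.800 → 330217.

frame 330217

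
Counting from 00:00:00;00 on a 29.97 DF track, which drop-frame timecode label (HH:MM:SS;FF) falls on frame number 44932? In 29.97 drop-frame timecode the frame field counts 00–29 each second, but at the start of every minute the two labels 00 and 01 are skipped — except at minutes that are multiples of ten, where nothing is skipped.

00:24:59;06

Ten DF minutes hold 17982 frames, so frame 44932 lies in block 2 (frames 35964–53945) with 8968 frames into that block.
The block's first minute is 1800 frames and the rest 1798 each; 8968 frames reaches minute 4, so 2 × 18 + 4 × 2 = 44 labels have been skipped so far.
Adding those back, label number 44932 + 44 = 44976 at 30 labels/s is 1499 s + 6 f = 0 h 24 min 59 s frame 6, i.e. 00:24:59;06.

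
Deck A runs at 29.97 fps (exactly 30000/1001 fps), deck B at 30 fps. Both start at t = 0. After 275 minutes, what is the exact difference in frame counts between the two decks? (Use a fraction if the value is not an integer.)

275 min = 16500 s.
A emits 30000/1001 × 16500 = 45000000/91 frames; B emits 30 × 16500 = 495000.
Difference = 45000/91 frames (≈ 494.5055); B is ahead of A.

45000/91 frames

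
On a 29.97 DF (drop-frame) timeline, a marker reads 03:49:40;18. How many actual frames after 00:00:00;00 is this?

As if non-drop at 30 labels/s: (3 × 3600 + 49 × 60 + 40) × 30 + 18 = 413418.
Minute boundaries passed: 229; those not divisible by 10: 229 − 22 = 207; dropped labels = 2 × 207 = 414.
Actual frame index = 413418 − 414 = 413004.

413004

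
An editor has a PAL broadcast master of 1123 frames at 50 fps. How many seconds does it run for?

Running time = 1123 / (50) = 22.46 s.

22.46 seconds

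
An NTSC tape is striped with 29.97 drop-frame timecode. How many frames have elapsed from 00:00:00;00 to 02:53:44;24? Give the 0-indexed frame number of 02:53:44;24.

312432

As if non-drop at 30 labels/s: (2 × 3600 + 53 × 60 + 44) × 30 + 24 = 312744.
Minute boundaries passed: 173; those not divisible by 10: 173 − 17 = 156; dropped labels = 2 × 156 = 312.
Actual frame index = 312744 − 312 = 312432.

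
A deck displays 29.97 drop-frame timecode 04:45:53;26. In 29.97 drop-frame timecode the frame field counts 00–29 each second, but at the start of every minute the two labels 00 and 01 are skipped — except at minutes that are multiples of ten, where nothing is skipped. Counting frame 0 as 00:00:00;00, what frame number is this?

Complete 10-minute blocks: 28, each 17982 frames → 503496.
Remaining 5 whole minutes in the current block: 1800 + 4 × 1798 = 8992 frames.
Within the current minute: 53 × 30 + 26 − 2 = 1614 (labels ;00/;01 skipped at this minute). Total = 503496 + 8992 + 1614 = 514102.

514102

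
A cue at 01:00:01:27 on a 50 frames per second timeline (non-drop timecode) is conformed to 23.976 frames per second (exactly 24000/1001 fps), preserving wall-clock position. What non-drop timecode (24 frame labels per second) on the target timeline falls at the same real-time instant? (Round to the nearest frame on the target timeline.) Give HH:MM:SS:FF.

00:59:57:23

Source frame index: (1×3600 + 0×60 + 1) × 50 + 27 = 180077.
Real time: 180077 / (50) = 180077/50 s.
Target frame: (180077/50) × (24000/1001) = 86436960/1001 ≈ 86350.609 → 86351.
At 24 labels/s: frame 86351 → 00:59:57:23.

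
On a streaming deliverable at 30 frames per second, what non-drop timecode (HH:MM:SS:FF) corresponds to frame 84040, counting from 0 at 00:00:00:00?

84040 ÷ 30 = 2801 full seconds, remainder 10 frames.
2801 s = 0 h 46 min 41 s.
Timecode: 00:46:41:10.

00:46:41:10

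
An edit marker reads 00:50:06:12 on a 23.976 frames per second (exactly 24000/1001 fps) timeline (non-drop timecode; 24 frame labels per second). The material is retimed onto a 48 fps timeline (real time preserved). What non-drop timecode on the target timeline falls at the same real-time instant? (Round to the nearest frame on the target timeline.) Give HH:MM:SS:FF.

Source frame index: (0×3600 + 50×60 + 6) × 24 + 12 = 72156.
Real time: 72156 / (24000/1001) = 6019013/2000 s.
Target frame: (6019013/2000) × (48) = 18057039/125 ≈ 144456.312 → 144456.
At 48 labels/s: frame 144456 → 00:50:09:24.

00:50:09:24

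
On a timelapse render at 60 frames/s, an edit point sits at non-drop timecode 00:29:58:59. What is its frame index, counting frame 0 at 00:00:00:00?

frame 107939

Total seconds to the label: (0 × 3600 + 29 × 60 + 58) = 1798.
Frame index = 1798 × 60 + 59 = 107939.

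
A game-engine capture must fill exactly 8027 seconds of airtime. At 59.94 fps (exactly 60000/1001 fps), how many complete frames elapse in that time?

481138 frames

Frames = 8027 × 60000/1001 = 481620000/1001 ≈ 481138.8611.
Complete frames: 481138.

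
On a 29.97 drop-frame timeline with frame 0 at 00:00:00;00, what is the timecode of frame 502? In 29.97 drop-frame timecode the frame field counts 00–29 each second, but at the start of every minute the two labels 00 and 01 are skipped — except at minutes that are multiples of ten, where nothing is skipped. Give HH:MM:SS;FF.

00:00:16;22

Ten DF minutes hold 17982 frames, so frame 502 lies in block 0 (frames 0–17981) with 502 frames into that block.
The block's first minute is 1800 frames and the rest 1798 each; 502 frames reaches minute 0, so 0 × 18 + 0 × 2 = 0 labels have been skipped so far.
Adding those back, label number 502 + 0 = 502 at 30 labels/s is 16 s + 22 f = 0 h 0 min 16 s frame 22, i.e. 00:00:16;22.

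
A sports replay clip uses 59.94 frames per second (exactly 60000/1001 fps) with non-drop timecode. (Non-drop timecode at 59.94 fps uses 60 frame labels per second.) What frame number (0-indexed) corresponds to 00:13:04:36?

Total seconds to the label: (0 × 3600 + 13 × 60 + 4) = 784.
Frame index = 784 × 60 + 36 = 47076.

47076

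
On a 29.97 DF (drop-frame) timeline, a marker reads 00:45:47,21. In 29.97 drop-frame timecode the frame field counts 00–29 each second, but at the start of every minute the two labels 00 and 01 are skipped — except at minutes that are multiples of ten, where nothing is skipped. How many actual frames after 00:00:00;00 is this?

Complete 10-minute blocks: 4, each 17982 frames → 71928.
Remaining 5 whole minutes in the current block: 1800 + 4 × 1798 = 8992 frames.
Within the current minute: 47 × 30 + 21 − 2 = 1429 (labels ;00/;01 skipped at this minute). Total = 71928 + 8992 + 1429 = 82349.

82349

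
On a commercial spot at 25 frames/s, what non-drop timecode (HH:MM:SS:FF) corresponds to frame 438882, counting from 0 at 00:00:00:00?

438882 ÷ 25 = 17555 full seconds, remainder 7 frames.
17555 s = 4 h 52 min 35 s.
Timecode: 04:52:35:07.

04:52:35:07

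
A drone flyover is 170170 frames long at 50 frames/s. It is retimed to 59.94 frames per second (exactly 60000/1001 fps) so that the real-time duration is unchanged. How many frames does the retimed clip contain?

204000 frames

Target frames = source frames × (target rate / source rate) = 170170 × (60000/1001)/(50) = 170170 × 1200/1001 = 204000.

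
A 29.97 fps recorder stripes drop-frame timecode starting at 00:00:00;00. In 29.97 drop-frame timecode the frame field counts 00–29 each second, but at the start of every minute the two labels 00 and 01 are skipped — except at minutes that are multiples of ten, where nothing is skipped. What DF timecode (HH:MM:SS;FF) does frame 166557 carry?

01:32:37;13

Each 10-minute DF block holds 10 × 60 × 30 − 9 × 2 = 17982 frames. 166557 ÷ 17982 → 9 full blocks, remainder 4719.
Within the partial block the first minute is 1800 frames and each further minute 1798, so 2 further minute boundaries passed. Total skipped labels = 18 × 9 + 2 × 2 = 166.
Non-drop label index = 166557 + 166 = 166723; at 30 labels/s that is 01:32:37:13, i.e. DF 01:32:37;13.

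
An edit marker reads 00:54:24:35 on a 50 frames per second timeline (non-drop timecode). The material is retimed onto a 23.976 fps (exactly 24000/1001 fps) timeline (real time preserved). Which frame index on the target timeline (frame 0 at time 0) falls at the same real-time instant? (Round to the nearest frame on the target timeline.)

Source frame index: (0×3600 + 54×60 + 24) × 50 + 35 = 163235.
Real time: 163235 / (50) = 32647/10 s.
Target frame: (32647/10) × (24000/1001) = 78352800/1001 ≈ 78274.525 → 78275.

frame 78275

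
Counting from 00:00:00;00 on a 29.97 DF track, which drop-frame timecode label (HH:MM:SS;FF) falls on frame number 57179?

Each 10-minute DF block holds 10 × 60 × 30 − 9 × 2 = 17982 frames. 57179 ÷ 17982 → 3 full blocks, remainder 3233.
Within the partial block the first minute is 1800 frames and each further minute 1798, so 1 further minute boundary passed. Total skipped labels = 18 × 3 + 2 × 1 = 56.
Non-drop label index = 57179 + 56 = 57235; at 30 labels/s that is 00:31:47:25, i.e. DF 00:31:47;25.

00:31:47;25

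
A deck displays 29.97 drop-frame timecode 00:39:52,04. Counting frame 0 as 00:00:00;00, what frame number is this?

71692

Complete 10-minute blocks: 3, each 17982 frames → 53946.
Remaining 9 whole minutes in the current block: 1800 + 8 × 1798 = 16184 frames.
Within the current minute: 52 × 30 + 4 − 2 = 1562 (labels ;00/;01 skipped at this minute). Total = 53946 + 16184 + 1562 = 71692.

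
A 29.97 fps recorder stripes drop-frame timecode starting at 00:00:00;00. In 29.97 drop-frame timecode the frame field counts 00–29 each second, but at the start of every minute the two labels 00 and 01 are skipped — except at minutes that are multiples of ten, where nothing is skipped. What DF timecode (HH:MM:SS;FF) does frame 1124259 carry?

Each 10-minute DF block holds 10 × 60 × 30 − 9 × 2 = 17982 frames. 1124259 ÷ 17982 → 62 full blocks, remainder 9375.
Within the partial block the first minute is 1800 frames and each further minute 1798, so 5 further minute boundaries passed. Total skipped labels = 18 × 62 + 2 × 5 = 1126.
Non-drop label index = 1124259 + 1126 = 1125385; at 30 labels/s that is 10:25:12:25, i.e. DF 10:25:12;25.

10:25:12;25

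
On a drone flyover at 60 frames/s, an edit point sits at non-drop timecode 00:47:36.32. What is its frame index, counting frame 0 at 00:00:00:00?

Total seconds to the label: (0 × 3600 + 47 × 60 + 36) = 2856.
Frame index = 2856 × 60 + 32 = 171392.

171392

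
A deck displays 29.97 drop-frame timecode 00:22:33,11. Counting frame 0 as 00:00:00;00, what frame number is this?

Complete 10-minute blocks: 2, each 17982 frames → 35964.
Remaining 2 whole minutes in the current block: 1800 + 1 × 1798 = 3598 frames.
Within the current minute: 33 × 30 + 11 − 2 = 999 (labels ;00/;01 skipped at this minute). Total = 35964 + 3598 + 999 = 40561.

40561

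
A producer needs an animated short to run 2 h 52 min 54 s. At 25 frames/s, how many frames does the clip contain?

2 h 52 min 54 s = 10374 s.
Frames = 10374 × 25 = 259350.

259350 frames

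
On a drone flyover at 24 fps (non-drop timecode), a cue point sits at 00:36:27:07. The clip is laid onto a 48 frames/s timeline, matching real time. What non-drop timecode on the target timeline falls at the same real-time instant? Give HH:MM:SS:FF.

00:36:27:14

Source frame index: (0×3600 + 36×60 + 27) × 24 + 7 = 52495.
Real time: 52495 / (24) = 52495/24 s.
Target frame: (52495/24) × (48) = 104990.
At 48 labels/s: frame 104990 → 00:36:27:14.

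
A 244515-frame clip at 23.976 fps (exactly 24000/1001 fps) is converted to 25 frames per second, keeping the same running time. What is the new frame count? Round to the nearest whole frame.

Frames at target rate = 244515 × (25) / (24000/1001) = 16317301/64 ≈ 254957.828.
Nearest whole frame: 254958.

254958 frames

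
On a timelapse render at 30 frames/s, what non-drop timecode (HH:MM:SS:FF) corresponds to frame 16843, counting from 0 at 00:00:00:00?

16843 ÷ 30 = 561 full seconds, remainder 13 frames.
561 s = 0 h 9 min 21 s.
Timecode: 00:09:21:13.

00:09:21:13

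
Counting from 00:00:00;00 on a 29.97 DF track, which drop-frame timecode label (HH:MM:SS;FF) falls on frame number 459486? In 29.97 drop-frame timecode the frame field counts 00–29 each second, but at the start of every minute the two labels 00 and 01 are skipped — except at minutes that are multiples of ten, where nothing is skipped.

04:15:31;16

Each 10-minute DF block holds 10 × 60 × 30 − 9 × 2 = 17982 frames. 459486 ÷ 17982 → 25 full blocks, remainder 9936.
Within the partial block the first minute is 1800 frames and each further minute 1798, so 5 further minute boundaries passed. Total skipped labels = 18 × 25 + 2 × 5 = 460.
Non-drop label index = 459486 + 460 = 459946; at 30 labels/s that is 04:15:31:16, i.e. DF 04:15:31;16.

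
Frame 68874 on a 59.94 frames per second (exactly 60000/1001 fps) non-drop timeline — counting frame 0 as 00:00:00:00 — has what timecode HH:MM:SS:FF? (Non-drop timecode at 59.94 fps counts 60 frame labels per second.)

00:19:07:54

68874 ÷ 60 = 1147 full seconds, remainder 54 frames.
1147 s = 0 h 19 min 7 s.
Timecode: 00:19:07:54.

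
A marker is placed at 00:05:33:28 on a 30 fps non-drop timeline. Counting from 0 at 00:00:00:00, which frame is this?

10018

Total seconds to the label: (0 × 3600 + 5 × 60 + 33) = 333.
Frame index = 333 × 30 + 28 = 10018.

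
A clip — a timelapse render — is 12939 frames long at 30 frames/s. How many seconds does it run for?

Running time = 12939 / (30) = 431.3 s.

431.3 seconds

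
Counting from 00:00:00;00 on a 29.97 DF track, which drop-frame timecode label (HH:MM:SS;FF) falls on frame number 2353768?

21:48:57;14

Each 10-minute DF block holds 10 × 60 × 30 − 9 × 2 = 17982 frames. 2353768 ÷ 17982 → 130 full blocks, remainder 16108.
Within the partial block the first minute is 1800 frames and each further minute 1798, so 8 further minute boundaries passed. Total skipped labels = 18 × 130 + 2 × 8 = 2356.
Non-drop label index = 2353768 + 2356 = 2356124; at 30 labels/s that is 21:48:57:14, i.e. DF 21:48:57;14.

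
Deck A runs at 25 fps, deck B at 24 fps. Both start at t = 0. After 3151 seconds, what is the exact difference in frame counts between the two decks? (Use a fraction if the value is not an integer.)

A emits 25 × 3151 = 78775 frames; B emits 24 × 3151 = 75624.
Difference = 3151 frames; B is behind A.

3151 frames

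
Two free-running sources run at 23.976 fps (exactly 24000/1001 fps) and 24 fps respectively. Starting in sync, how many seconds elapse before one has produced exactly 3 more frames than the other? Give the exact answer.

The gap grows by |24 − 24000/1001| = 24/1001 frames per second.
Time for a 3-frame gap: 3 ÷ (24/1001) = 125.125 s.

125.125 seconds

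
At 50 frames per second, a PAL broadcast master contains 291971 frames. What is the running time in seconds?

Running time = 291971 / (50) = 5839.42 s.

5839.42 seconds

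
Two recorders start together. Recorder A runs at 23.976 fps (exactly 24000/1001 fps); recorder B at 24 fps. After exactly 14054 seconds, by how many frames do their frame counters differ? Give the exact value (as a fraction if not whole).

A emits 24000/1001 × 14054 = 337296000/1001 frames; B emits 24 × 14054 = 337296.
Difference = 337296/1001 frames (≈ 336.9590); B is ahead of A.

337296/1001 frames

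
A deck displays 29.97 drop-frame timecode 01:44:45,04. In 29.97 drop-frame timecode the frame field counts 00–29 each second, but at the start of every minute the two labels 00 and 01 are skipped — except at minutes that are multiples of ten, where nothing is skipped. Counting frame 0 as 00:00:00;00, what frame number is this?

Complete 10-minute blocks: 10, each 17982 frames → 179820.
Remaining 4 whole minutes in the current block: 1800 + 3 × 1798 = 7194 frames.
Within the current minute: 45 × 30 + 4 − 2 = 1352 (labels ;00/;01 skipped at this minute). Total = 179820 + 7194 + 1352 = 188366.

188366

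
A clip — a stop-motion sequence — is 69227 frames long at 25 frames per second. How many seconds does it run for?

Running time = 69227 / (25) = 2769.08 s.

2769.08 seconds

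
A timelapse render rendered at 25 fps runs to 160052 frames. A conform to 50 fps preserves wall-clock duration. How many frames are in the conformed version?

Target frames = source frames × (target rate / source rate) = 160052 × (50)/(25) = 160052 × 2 = 320104.

320104 frames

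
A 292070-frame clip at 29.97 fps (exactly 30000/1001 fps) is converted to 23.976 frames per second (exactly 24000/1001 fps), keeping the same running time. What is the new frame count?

Target frames = source frames × (target rate / source rate) = 292070 × (24000/1001)/(30000/1001) = 292070 × 4/5 = 233656.

233656 frames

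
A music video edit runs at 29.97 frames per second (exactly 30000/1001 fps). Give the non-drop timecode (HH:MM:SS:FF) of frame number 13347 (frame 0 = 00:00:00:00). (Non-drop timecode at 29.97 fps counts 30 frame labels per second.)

00:07:24:27

13347 ÷ 30 = 444 full seconds, remainder 27 frames.
444 s = 0 h 7 min 24 s.
Timecode: 00:07:24:27.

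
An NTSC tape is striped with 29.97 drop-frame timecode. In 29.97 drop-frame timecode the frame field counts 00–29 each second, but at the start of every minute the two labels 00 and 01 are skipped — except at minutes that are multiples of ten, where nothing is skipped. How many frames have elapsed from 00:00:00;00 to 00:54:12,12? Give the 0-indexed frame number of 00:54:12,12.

Complete 10-minute blocks: 5, each 17982 frames → 89910.
Remaining 4 whole minutes in the current block: 1800 + 3 × 1798 = 7194 frames.
Within the current minute: 12 × 30 + 12 − 2 = 370 (labels ;00/;01 skipped at this minute). Total = 89910 + 7194 + 370 = 97474.

97474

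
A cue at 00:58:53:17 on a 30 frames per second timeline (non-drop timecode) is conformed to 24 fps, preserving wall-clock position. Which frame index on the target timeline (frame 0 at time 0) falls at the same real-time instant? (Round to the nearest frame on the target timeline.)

frame 84806

Source frame index: (0×3600 + 58×60 + 53) × 30 + 17 = 106007.
Real time: 106007 / (30) = 106007/30 s.
Target frame: (106007/30) × (24) = 424028/5 ≈ 84805.600 → 84806.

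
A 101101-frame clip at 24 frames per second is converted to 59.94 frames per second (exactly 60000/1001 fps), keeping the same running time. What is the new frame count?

252500 frames

Target frames = source frames × (target rate / source rate) = 101101 × (60000/1001)/(24) = 101101 × 2500/1001 = 252500.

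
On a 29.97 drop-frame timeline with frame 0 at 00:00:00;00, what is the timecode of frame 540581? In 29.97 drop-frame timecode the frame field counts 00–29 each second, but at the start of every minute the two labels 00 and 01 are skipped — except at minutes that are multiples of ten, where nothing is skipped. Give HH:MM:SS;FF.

05:00:37;11

Ten DF minutes hold 17982 frames, so frame 540581 lies in block 30 (frames 539460–557441) with 1121 frames into that block.
The block's first minute is 1800 frames and the rest 1798 each; 1121 frames reaches minute 0, so 30 × 18 + 0 × 2 = 540 labels have been skipped so far.
Adding those back, label number 540581 + 540 = 541121 at 30 labels/s is 18037 s + 11 f = 5 h 0 min 37 s frame 11, i.e. 05:00:37;11.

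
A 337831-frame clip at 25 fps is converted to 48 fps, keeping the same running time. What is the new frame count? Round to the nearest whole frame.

Frames at target rate = 337831 × (48) / (25) = 16215888/25 ≈ 648635.520.
Nearest whole frame: 648636.

648636 frames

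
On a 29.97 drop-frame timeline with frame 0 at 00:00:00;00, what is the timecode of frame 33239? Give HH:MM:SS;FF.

00:18:29;03

Each 10-minute DF block holds 10 × 60 × 30 − 9 × 2 = 17982 frames. 33239 ÷ 17982 → 1 full block, remainder 15257.
Within the partial block the first minute is 1800 frames and each further minute 1798, so 8 further minute boundaries passed. Total skipped labels = 18 × 1 + 2 × 8 = 34.
Non-drop label index = 33239 + 34 = 33273; at 30 labels/s that is 00:18:29:03, i.e. DF 00:18:29;03.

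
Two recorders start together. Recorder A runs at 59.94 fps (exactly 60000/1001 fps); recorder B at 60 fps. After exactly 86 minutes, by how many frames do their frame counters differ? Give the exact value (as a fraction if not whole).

86 min = 5160 s.
A emits 60000/1001 × 5160 = 309600000/1001 frames; B emits 60 × 5160 = 309600.
Difference = 309600/1001 frames (≈ 309.2907); B is ahead of A.

309600/1001 frames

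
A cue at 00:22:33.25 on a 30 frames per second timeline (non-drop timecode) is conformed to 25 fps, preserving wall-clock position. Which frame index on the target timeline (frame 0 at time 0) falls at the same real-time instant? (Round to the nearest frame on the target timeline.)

Source frame index: (0×3600 + 22×60 + 33) × 30 + 25 = 40615.
Real time: 40615 / (30) = 8123/6 s.
Target frame: (8123/6) × (25) = 203075/6 ≈ 33845.833 → 33846.

frame 33846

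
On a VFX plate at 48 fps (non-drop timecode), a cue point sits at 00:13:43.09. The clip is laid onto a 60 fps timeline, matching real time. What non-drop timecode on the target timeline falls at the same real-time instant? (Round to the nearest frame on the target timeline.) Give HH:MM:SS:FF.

00:13:43:11

Source frame index: (0×3600 + 13×60 + 43) × 48 + 9 = 39513.
Real time: 39513 / (48) = 13171/16 s.
Target frame: (13171/16) × (60) = 197565/4 ≈ 49391.250 → 49391.
At 60 labels/s: frame 49391 → 00:13:43:11.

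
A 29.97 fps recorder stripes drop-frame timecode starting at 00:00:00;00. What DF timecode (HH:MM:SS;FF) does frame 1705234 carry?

Each 10-minute DF block holds 10 × 60 × 30 − 9 × 2 = 17982 frames. 1705234 ÷ 17982 → 94 full blocks, remainder 14926.
Within the partial block the first minute is 1800 frames and each further minute 1798, so 8 further minute boundaries passed. Total skipped labels = 18 × 94 + 2 × 8 = 1708.
Non-drop label index = 1705234 + 1708 = 1706942; at 30 labels/s that is 15:48:18:02, i.e. DF 15:48:18;02.

15:48:18;02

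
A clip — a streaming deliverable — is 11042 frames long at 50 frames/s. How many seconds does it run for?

Running time = 11042 / (50) = 220.84 s.

220.84 seconds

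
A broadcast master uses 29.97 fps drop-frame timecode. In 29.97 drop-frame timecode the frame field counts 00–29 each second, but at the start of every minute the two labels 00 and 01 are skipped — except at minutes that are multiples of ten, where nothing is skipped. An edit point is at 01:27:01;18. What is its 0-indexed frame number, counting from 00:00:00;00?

As if non-drop at 30 labels/s: (1 × 3600 + 27 × 60 + 1) × 30 + 18 = 156648.
Minute boundaries passed: 87; those not divisible by 10: 87 − 8 = 79; dropped labels = 2 × 79 = 158.
Actual frame index = 156648 − 158 = 156490.

156490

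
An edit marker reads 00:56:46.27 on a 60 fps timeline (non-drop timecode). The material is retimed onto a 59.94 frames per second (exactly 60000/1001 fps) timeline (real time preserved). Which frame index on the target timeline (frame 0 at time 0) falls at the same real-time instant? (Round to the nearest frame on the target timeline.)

Source frame index: (0×3600 + 56×60 + 46) × 60 + 27 = 204387.
Real time: 204387 / (60) = 68129/20 s.
Target frame: (68129/20) × (60000/1001) = 204387000/1001 ≈ 204182.817 → 204183.

frame 204183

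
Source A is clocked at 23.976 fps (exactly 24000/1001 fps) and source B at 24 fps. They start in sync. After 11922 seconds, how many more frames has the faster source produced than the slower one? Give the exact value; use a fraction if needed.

A emits 24000/1001 × 11922 = 286128000/1001 frames; B emits 24 × 11922 = 286128.
Difference = 286128/1001 frames (≈ 285.8422); B is ahead of A.

286128/1001 frames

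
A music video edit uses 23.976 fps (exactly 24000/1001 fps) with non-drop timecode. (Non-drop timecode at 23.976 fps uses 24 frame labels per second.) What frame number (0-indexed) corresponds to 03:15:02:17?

280865

Total seconds to the label: (3 × 3600 + 15 × 60 + 2) = 11702.
Frame index = 11702 × 24 + 17 = 280865.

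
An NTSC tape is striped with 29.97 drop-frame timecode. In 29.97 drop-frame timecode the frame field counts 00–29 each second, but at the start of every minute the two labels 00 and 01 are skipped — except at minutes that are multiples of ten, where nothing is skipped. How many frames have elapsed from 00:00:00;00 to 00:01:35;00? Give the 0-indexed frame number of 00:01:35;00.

2848

Complete 10-minute blocks: 0, each 17982 frames → 0.
Remaining 1 whole minute in the current block: 1800 + 0 × 1798 = 1800 frames.
Within the current minute: 35 × 30 + 0 − 2 = 1048 (labels ;00/;01 skipped at this minute). Total = 0 + 1800 + 1048 = 2848.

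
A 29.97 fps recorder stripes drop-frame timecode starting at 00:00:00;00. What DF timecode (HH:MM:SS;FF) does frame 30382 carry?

Ten DF minutes hold 17982 frames, so frame 30382 lies in block 1 (frames 17982–35963) with 12400 frames into that block.
The block's first minute is 1800 frames and the rest 1798 each; 12400 frames reaches minute 6, so 1 × 18 + 6 × 2 = 30 labels have been skipped so far.
Adding those back, label number 30382 + 30 = 30412 at 30 labels/s is 1013 s + 22 f = 0 h 16 min 53 s frame 22, i.e. 00:16:53;22.

00:16:53;22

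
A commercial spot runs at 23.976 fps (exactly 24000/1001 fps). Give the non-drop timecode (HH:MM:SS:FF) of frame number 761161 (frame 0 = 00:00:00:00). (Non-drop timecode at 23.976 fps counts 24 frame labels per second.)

08:48:35:01

761161 ÷ 24 = 31715 full seconds, remainder 1 frame.
31715 s = 8 h 48 min 35 s.
Timecode: 08:48:35:01.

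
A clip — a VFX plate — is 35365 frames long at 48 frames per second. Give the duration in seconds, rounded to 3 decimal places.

736.771 seconds

Running time = 35365 × 1/48 = 35365/48 s ≈ 736.771 s.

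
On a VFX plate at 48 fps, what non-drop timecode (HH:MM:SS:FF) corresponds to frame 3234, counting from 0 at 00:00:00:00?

3234 ÷ 48 = 67 full seconds, remainder 18 frames.
67 s = 0 h 1 min 7 s.
Timecode: 00:01:07:18.

00:01:07:18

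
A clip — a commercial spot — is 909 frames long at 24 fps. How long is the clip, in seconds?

37.875 seconds

Running time = 909 / (24) = 37.875 s.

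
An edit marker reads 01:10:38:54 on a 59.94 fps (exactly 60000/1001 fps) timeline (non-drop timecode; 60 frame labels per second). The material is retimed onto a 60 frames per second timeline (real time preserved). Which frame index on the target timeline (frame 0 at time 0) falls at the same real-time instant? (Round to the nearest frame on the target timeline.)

frame 254588

Source frame index: (1×3600 + 10×60 + 38) × 60 + 54 = 254334.
Real time: 254334 / (60000/1001) = 42431389/10000 s.
Target frame: (42431389/10000) × (60) = 127294167/500 ≈ 254588.334 → 254588.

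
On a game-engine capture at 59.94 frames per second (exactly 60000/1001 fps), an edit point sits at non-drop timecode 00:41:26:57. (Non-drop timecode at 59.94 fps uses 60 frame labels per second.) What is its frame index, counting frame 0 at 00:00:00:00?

Total seconds to the label: (0 × 3600 + 41 × 60 + 26) = 2486.
Frame index = 2486 × 60 + 57 = 149217.

149217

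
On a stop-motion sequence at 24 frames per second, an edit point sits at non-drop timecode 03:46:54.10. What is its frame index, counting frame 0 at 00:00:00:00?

326746

Total seconds to the label: (3 × 3600 + 46 × 60 + 54) = 13614.
Frame index = 13614 × 24 + 10 = 326746.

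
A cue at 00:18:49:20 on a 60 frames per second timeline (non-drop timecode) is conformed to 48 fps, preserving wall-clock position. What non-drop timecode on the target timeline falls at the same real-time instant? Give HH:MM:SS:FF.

00:18:49:16

Source frame index: (0×3600 + 18×60 + 49) × 60 + 20 = 67760.
Real time: 67760 / (60) = 3388/3 s.
Target frame: (3388/3) × (48) = 54208.
At 48 labels/s: frame 54208 → 00:18:49:16.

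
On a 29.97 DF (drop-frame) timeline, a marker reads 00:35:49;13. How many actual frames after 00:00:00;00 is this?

As if non-drop at 30 labels/s: (0 × 3600 + 35 × 60 + 49) × 30 + 13 = 64483.
Minute boundaries passed: 35; those not divisible by 10: 35 − 3 = 32; dropped labels = 2 × 32 = 64.
Actual frame index = 64483 − 64 = 64419.

64419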